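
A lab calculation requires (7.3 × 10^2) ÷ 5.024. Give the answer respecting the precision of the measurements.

1.5 × 10^2

(7.3 × 10^2) ÷ 5.024 = 145.302547771…
Multiplication/division keeps the fewest significant figures: 7.3 × 10^2 → 2 s.f., 5.024 → 4 s.f.; limit is 2.
Rounded to 2 significant figures: 1.5 × 10^2.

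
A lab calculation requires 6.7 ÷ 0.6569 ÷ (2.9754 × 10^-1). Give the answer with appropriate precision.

6.7 ÷ 0.6569 ÷ (2.9754 × 10^-1) = 34.2791608703…
Multiplication/division keeps the fewest significant figures: 6.7 → 2 s.f., 0.6569 → 4 s.f., 2.9754 × 10^-1 → 5 s.f.; limit is 2.
Rounded to 2 significant figures: 34.

34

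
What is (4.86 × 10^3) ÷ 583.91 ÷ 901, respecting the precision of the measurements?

(4.86 × 10^3) ÷ 583.91 ÷ 901 = 0.00923773639648…
Multiplication/division keeps the fewest significant figures: 4.86 × 10^3 → 3 s.f., 583.91 → 5 s.f., 901 → 3 s.f.; limit is 3.
Rounded to 3 significant figures: 0.00924.

0.00924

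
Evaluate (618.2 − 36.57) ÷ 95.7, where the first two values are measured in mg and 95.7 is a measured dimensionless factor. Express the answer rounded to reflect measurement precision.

6.08 mg

618.2 mg − 36.57 mg = 581.63 mg; the difference is limited to 1 decimal place (4 s.f.).
Carrying full precision, 581.63 ÷ 95.7 = 6.0776384535… mg; 95.7 has 3 s.f., so the result keeps min(4, 3) = 3 s.f.
Rounded to 3 significant figures: 6.08 mg.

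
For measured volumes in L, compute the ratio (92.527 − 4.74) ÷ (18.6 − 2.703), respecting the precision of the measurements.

92.527 − 4.74 = 87.787, limited to 2 d.p. → 4 s.f.; 18.6 − 2.703 = 15.897, limited to 1 d.p. → 3 s.f.
Carrying full precision, 87.787 ÷ 15.897 = 5.52223690004…; keep min(4, 3) = 3 s.f.
Rounded to 3 significant figures: 5.52.

5.52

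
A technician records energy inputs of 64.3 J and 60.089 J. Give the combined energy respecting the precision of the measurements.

124.4 J

64.3 J + 60.089 J = 124.389 J.
Addition/subtraction keeps the fewest decimal places: 64.3 → 1 decimal place, 60.089 → 3 decimal places; limit is 1.
Rounded to 1 decimal place: 124.4 J.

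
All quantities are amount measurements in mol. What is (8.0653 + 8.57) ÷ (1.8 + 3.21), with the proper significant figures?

8.0653 + 8.57 = 16.6353, limited to 2 d.p. → 4 s.f.; 1.8 + 3.21 = 5.01, limited to 1 d.p. → 2 s.f.
Carrying full precision, 16.6353 ÷ 5.01 = 3.32041916168…; keep min(4, 2) = 2 s.f.
Rounded to 2 significant figures: 3.3.

3.3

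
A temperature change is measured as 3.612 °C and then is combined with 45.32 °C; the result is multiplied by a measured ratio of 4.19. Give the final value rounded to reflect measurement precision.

3.612 °C + 45.32 °C = 48.932 °C; the sum is limited to 2 decimal places (4 s.f.).
Carrying full precision, 48.932 × 4.19 = 205.02508 °C; 4.19 has 3 s.f., so the result keeps min(4, 3) = 3 s.f.
Rounded to 3 significant figures: 205 °C.

205 °C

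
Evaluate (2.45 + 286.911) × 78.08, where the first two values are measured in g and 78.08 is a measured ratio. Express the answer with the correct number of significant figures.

2.259 × 10⁴ g

2.45 g + 286.911 g = 289.361 g; the sum is limited to 2 decimal places (5 s.f.).
Carrying full precision, 289.361 × 78.08 = 22593.30688 g; 78.08 has 4 s.f., so the result keeps min(5, 4) = 4 s.f.
Rounded to 4 significant figures: 2.259 × 10⁴ g.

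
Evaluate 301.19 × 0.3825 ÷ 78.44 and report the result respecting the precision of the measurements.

301.19 × 0.3825 ÷ 78.44 = 1.46870442376…
Multiplication/division keeps the fewest significant figures: 301.19 → 5 s.f., 0.3825 → 4 s.f., 78.44 → 4 s.f.; limit is 4.
Rounded to 4 significant figures: 1.469.

1.469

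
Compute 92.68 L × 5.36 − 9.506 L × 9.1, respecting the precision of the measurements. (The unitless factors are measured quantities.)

92.68 × 5.36 = 496.7648 → 497 L (3 s.f., last digit at the 10^0 place).
9.506 × 9.1 = 86.5046 → 87 L (2 s.f., last digit at the 10^0 place).
Difference: 410.2602 L; keep the coarser place, 10^0.
Result: 4.10 × 10^2 L.

4.10 × 10^2 L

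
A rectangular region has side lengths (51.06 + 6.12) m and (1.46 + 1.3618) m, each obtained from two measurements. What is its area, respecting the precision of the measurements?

51.06 + 6.12 = 57.18, limited to 2 d.p. → 4 s.f.; 1.46 + 1.3618 = 2.8218, limited to 2 d.p. → 3 s.f.
Carrying full precision, 57.18 × 2.8218 = 161.350524; keep min(4, 3) = 3 s.f.
Rounded to 3 significant figures: 161 m².

161 m²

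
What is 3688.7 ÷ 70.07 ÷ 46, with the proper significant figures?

1.1

3688.7 ÷ 70.07 ÷ 46 = 1.14441459162…
Multiplication/division keeps the fewest significant figures: 3688.7 → 5 s.f., 70.07 → 4 s.f., 46 → 2 s.f.; limit is 2.
Rounded to 2 significant figures: 1.1.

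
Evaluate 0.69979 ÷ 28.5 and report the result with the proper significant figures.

2.46 × 10^-2

0.69979 ÷ 28.5 = 0.0245540350877…
Multiplication/division keeps the fewest significant figures: 0.69979 → 5 s.f., 28.5 → 3 s.f.; limit is 3.
Rounded to 3 significant figures: 2.46 × 10^-2.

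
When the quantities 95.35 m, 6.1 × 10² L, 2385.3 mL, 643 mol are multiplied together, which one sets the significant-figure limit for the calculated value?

95.35 m → 4 s.f.; 6.1 × 10² L → 2 s.f.; 2385.3 mL → 5 s.f.; 643 mol → 3 s.f.
The fewest is 2 significant figures, from 6.1 × 10² L.

6.1 × 10² L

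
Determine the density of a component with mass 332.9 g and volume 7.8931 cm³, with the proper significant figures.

42.18 g/cm³

density = 332.9 g ÷ 7.8931 cm³ = 42.1760778401… g/cm³.
332.9 has 4 significant figures; 7.8931 has 5.
Division/multiplication keeps the fewest: 4 significant figures.
Rounded: 42.18 g/cm³.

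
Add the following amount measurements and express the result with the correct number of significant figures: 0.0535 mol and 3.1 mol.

0.0535 mol + 3.1 mol = 3.1535 mol.
Addition/subtraction keeps the fewest decimal places: 0.0535 → 4 decimal places, 3.1 → 1 decimal place; limit is 1.
Rounded to 1 decimal place: 3.2 mol.

3.2 mol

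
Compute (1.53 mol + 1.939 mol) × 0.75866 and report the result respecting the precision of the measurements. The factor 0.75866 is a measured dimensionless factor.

2.63 mol

1.53 mol + 1.939 mol = 3.469 mol; the sum is limited to 2 decimal places (3 s.f.).
Carrying full precision, 3.469 × 0.75866 = 2.63179154 mol; 0.75866 has 5 s.f., so the result keeps min(3, 5) = 3 s.f.
Rounded to 3 significant figures: 2.63 mol.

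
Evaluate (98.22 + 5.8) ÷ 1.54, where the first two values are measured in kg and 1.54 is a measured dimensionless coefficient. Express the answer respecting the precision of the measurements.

98.22 kg + 5.8 kg = 104.02 kg; the sum is limited to 1 decimal place (4 s.f.).
Carrying full precision, 104.02 ÷ 1.54 = 67.5454545455… kg; 1.54 has 3 s.f., so the result keeps min(4, 3) = 3 s.f.
Rounded to 3 significant figures: 67.5 kg.

67.5 kg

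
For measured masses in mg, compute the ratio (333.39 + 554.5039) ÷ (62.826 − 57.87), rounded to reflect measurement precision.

179

333.39 + 554.5039 = 887.8939, limited to 2 d.p. → 5 s.f.; 62.826 − 57.87 = 4.956, limited to 2 d.p. → 3 s.f.
Carrying full precision, 887.8939 ÷ 4.956 = 179.155347054…; keep min(5, 3) = 3 s.f.
Rounded to 3 significant figures: 179.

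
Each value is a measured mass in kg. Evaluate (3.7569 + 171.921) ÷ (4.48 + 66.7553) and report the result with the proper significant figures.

3.7569 + 171.921 = 175.6779, limited to 3 d.p. → 6 s.f.; 4.48 + 66.7553 = 71.2353, limited to 2 d.p. → 4 s.f.
Carrying full precision, 175.6779 ÷ 71.2353 = 2.46616354532…; keep min(6, 4) = 4 s.f.
Rounded to 4 significant figures: 2.466.

2.466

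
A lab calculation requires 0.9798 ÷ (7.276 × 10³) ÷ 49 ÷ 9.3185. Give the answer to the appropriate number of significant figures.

0.9798 ÷ (7.276 × 10³) ÷ 49 ÷ 9.3185 = 2.94918933795 × 10^-7…
Multiplication/division keeps the fewest significant figures: 0.9798 → 4 s.f., 7.276 × 10³ → 4 s.f., 49 → 2 s.f., 9.3185 → 5 s.f.; limit is 2.
Rounded to 2 significant figures: 2.9 × 10⁻⁷.

2.9 × 10⁻⁷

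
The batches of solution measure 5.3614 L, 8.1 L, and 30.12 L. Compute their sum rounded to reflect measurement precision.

43.6 L

5.3614 L + 8.1 L + 30.12 L = 43.5814 L.
Addition/subtraction keeps the fewest decimal places: 5.3614 → 4 decimal places, 8.1 → 1 decimal place, 30.12 → 2 decimal places; limit is 1.
Rounded to 1 decimal place: 43.6 L.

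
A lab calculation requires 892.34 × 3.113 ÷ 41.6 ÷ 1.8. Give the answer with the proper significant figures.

37

892.34 × 3.113 ÷ 41.6 ÷ 1.8 = 37.097414797…
Multiplication/division keeps the fewest significant figures: 892.34 → 5 s.f., 3.113 → 4 s.f., 41.6 → 3 s.f., 1.8 → 2 s.f.; limit is 2.
Rounded to 2 significant figures: 37.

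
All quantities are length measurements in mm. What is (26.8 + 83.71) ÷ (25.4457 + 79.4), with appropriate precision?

26.8 + 83.71 = 110.51, limited to 1 d.p. → 4 s.f.; 25.4457 + 79.4 = 104.8457, limited to 1 d.p. → 4 s.f.
Carrying full precision, 110.51 ÷ 104.8457 = 1.05402510546…; keep min(4, 4) = 4 s.f.
Rounded to 4 significant figures: 1.054.

1.054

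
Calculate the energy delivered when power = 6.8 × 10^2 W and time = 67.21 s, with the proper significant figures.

4.6 × 10^4 J

energy delivered = 6.8 × 10^2 W × 67.21 s = 45702.8 J.
6.8 × 10^2 has 2 significant figures; 67.21 has 4.
Division/multiplication keeps the fewest: 2 significant figures.
Rounded: 4.6 × 10^4 J.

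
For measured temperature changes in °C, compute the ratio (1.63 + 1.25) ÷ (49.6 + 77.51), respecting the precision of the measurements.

0.0227

1.63 + 1.25 = 2.88, limited to 2 d.p. → 3 s.f.; 49.6 + 77.51 = 127.11, limited to 1 d.p. → 4 s.f.
Carrying full precision, 2.88 ÷ 127.11 = 0.0226575407128…; keep min(3, 4) = 3 s.f.
Rounded to 3 significant figures: 0.0227.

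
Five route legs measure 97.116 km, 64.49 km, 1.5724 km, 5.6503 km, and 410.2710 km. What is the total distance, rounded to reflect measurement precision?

97.116 km + 64.49 km + 1.5724 km + 5.6503 km + 410.2710 km = 579.0997 km.
Addition/subtraction keeps the fewest decimal places: 97.116 → 3 decimal places, 64.49 → 2 decimal places, 1.5724 → 4 decimal places, 5.6503 → 4 decimal places, 410.2710 → 4 decimal places; limit is 2.
Rounded to 2 decimal places: 5.7910 × 10² km.

5.7910 × 10² km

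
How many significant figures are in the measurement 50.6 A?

3

50.6: zeros between nonzero digits are significant.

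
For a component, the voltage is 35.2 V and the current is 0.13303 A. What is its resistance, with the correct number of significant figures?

resistance = 35.2 V ÷ 0.13303 A = 264.601969481… Ω.
35.2 has 3 significant figures; 0.13303 has 5.
Division/multiplication keeps the fewest: 3 significant figures.
Rounded: 2.65 × 10² Ω.

2.65 × 10² Ω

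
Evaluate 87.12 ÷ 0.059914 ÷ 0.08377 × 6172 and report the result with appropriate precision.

87.12 ÷ 0.059914 ÷ 0.08377 × 6172 = 107133909.565…
Multiplication/division keeps the fewest significant figures: 87.12 → 4 s.f., 0.059914 → 5 s.f., 0.08377 → 4 s.f., 6172 → 4 s.f.; limit is 4.
Rounded to 4 significant figures: 1.071 × 10⁸.

1.071 × 10⁸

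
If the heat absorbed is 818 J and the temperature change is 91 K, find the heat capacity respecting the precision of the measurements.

heat capacity = 818 J ÷ 91 K = 8.98901098901… J/K.
818 has 3 significant figures; 91 has 2.
Division/multiplication keeps the fewest: 2 significant figures.
Rounded: 9.0 J/K.

9.0 J/K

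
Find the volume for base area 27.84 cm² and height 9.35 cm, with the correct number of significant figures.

2.60 × 10² cm³

volume = 27.84 cm² × 9.35 cm = 260.304 cm³.
27.84 has 4 significant figures; 9.35 has 3.
Division/multiplication keeps the fewest: 3 significant figures.
Rounded: 2.60 × 10² cm³.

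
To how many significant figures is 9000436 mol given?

7

9000436: zeros between nonzero digits are significant.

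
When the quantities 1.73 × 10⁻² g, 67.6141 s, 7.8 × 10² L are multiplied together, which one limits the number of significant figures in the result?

7.8 × 10² L

1.73 × 10⁻² g → 3 s.f.; 67.6141 s → 6 s.f.; 7.8 × 10² L → 2 s.f.
The fewest is 2 significant figures, from 7.8 × 10² L.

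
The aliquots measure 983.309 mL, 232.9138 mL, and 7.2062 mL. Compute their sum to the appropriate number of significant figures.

983.309 mL + 232.9138 mL + 7.2062 mL = 1223.4290 mL.
Addition/subtraction keeps the fewest decimal places: 983.309 → 3 decimal places, 232.9138 → 4 decimal places, 7.2062 → 4 decimal places; limit is 3.
Rounded to 3 decimal places: 1223.429 mL.

1223.429 mL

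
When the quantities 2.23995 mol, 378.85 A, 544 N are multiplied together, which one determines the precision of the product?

544 N

2.23995 mol → 6 s.f.; 378.85 A → 5 s.f.; 544 N → 3 s.f.
The fewest is 3 significant figures, from 544 N.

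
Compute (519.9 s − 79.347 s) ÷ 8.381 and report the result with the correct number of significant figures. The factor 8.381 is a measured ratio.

52.57 s

519.9 s − 79.347 s = 440.553 s; the difference is limited to 1 decimal place (4 s.f.).
Carrying full precision, 440.553 ÷ 8.381 = 52.5656842859… s; 8.381 has 4 s.f., so the result keeps min(4, 4) = 4 s.f.
Rounded to 4 significant figures: 52.57 s.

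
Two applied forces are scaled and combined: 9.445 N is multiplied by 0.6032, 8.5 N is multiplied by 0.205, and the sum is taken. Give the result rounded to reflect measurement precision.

9.445 × 0.6032 = 5.697224 → 5.697 N (4 s.f., last digit at the 10^-3 place).
8.5 × 0.205 = 1.7425 → 1.7 N (2 s.f., last digit at the 10^-1 place).
Sum: 7.439724 N; keep the coarser place, 10^-1.
Result: 7.4 N.

7.4 N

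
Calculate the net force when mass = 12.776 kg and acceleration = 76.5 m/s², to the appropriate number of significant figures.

977 N

net force = 12.776 kg × 76.5 m/s² = 977.364 N.
12.776 has 5 significant figures; 76.5 has 3.
Division/multiplication keeps the fewest: 3 significant figures.
Rounded: 977 N.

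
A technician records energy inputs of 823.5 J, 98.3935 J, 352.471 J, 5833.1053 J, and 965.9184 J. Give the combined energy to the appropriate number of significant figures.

8073.4 J

823.5 J + 98.3935 J + 352.471 J + 5833.1053 J + 965.9184 J = 8073.3882 J.
Addition/subtraction keeps the fewest decimal places: 823.5 → 1 decimal place, 98.3935 → 4 decimal places, 352.471 → 3 decimal places, 5833.1053 → 4 decimal places, 965.9184 → 4 decimal places; limit is 1.
Rounded to 1 decimal place: 8073.4 J.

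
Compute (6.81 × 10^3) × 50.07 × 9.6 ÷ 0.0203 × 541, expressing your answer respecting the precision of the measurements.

8.7 × 10^10

(6.81 × 10^3) × 50.07 × 9.6 ÷ 0.0203 × 541 = 8.72362851783 × 10^10…
Multiplication/division keeps the fewest significant figures: 6.81 × 10^3 → 3 s.f., 50.07 → 4 s.f., 9.6 → 2 s.f., 0.0203 → 3 s.f., 541 → 3 s.f.; limit is 2.
Rounded to 2 significant figures: 8.7 × 10^10.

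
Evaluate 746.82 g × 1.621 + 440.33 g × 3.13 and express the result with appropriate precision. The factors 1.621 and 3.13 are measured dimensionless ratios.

2.59 × 10³ g

746.82 × 1.621 = 1210.59522 → 1211 g (4 s.f., last digit at the 10^0 place).
440.33 × 3.13 = 1378.2329 → 1.38 × 10³ g (3 s.f., last digit at the 10^1 place).
Sum: 2588.82812 g; keep the coarser place, 10^1.
Result: 2.59 × 10³ g.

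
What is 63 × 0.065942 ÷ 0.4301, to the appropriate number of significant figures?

9.7

63 × 0.065942 ÷ 0.4301 = 9.65902348291…
Multiplication/division keeps the fewest significant figures: 63 → 2 s.f., 0.065942 → 5 s.f., 0.4301 → 4 s.f.; limit is 2.
Rounded to 2 significant figures: 9.7.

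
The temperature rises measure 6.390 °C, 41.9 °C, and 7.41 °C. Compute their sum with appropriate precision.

6.390 °C + 41.9 °C + 7.41 °C = 55.700 °C.
Addition/subtraction keeps the fewest decimal places: 6.390 → 3 decimal places, 41.9 → 1 decimal place, 7.41 → 2 decimal places; limit is 1.
Rounded to 1 decimal place: 55.7 °C.

55.7 °C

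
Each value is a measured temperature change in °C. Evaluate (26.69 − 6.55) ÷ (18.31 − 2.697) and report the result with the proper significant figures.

1.290

26.69 − 6.55 = 20.14, limited to 2 d.p. → 4 s.f.; 18.31 − 2.697 = 15.613, limited to 2 d.p. → 4 s.f.
Carrying full precision, 20.14 ÷ 15.613 = 1.28995068212…; keep min(4, 4) = 4 s.f.
Rounded to 4 significant figures: 1.290.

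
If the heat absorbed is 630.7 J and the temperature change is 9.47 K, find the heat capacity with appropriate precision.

heat capacity = 630.7 J ÷ 9.47 K = 66.5997888068… J/K.
630.7 has 4 significant figures; 9.47 has 3.
Division/multiplication keeps the fewest: 3 significant figures.
Rounded: 66.6 J/K.

66.6 J/K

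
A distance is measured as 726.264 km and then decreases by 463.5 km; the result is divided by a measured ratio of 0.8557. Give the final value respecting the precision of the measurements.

726.264 km − 463.5 km = 262.764 km; the difference is limited to 1 decimal place (4 s.f.).
Carrying full precision, 262.764 ÷ 0.8557 = 307.074909431… km; 0.8557 has 4 s.f., so the result keeps min(4, 4) = 4 s.f.
Rounded to 4 significant figures: 307.1 km.

307.1 km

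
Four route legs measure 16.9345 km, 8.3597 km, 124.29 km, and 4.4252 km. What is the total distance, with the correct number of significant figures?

154.01 km

16.9345 km + 8.3597 km + 124.29 km + 4.4252 km = 154.0094 km.
Addition/subtraction keeps the fewest decimal places: 16.9345 → 4 decimal places, 8.3597 → 4 decimal places, 124.29 → 2 decimal places, 4.4252 → 4 decimal places; limit is 2.
Rounded to 2 decimal places: 154.01 km.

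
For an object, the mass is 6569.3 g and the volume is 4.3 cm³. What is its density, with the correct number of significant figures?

1.5 × 10³ g/cm³

density = 6569.3 g ÷ 4.3 cm³ = 1527.74418605… g/cm³.
6569.3 has 5 significant figures; 4.3 has 2.
Division/multiplication keeps the fewest: 2 significant figures.
Rounded: 1.5 × 10³ g/cm³.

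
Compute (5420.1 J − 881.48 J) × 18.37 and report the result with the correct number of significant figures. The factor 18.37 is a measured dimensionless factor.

8.337 × 10⁴ J

5420.1 J − 881.48 J = 4538.62 J; the difference is limited to 1 decimal place (5 s.f.).
Carrying full precision, 4538.62 × 18.37 = 83374.4494 J; 18.37 has 4 s.f., so the result keeps min(5, 4) = 4 s.f.
Rounded to 4 significant figures: 8.337 × 10⁴ J.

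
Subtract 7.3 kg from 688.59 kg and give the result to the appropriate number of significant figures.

688.59 kg − 7.3 kg = 681.29 kg.
Addition/subtraction keeps the fewest decimal places: 688.59 → 2 decimal places, 7.3 → 1 decimal place; limit is 1.
Rounded to 1 decimal place: 681.3 kg.

681.3 kg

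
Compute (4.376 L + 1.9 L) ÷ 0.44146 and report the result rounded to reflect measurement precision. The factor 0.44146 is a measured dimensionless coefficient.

4.376 L + 1.9 L = 6.276 L; the sum is limited to 1 decimal place (2 s.f.).
Carrying full precision, 6.276 ÷ 0.44146 = 14.2164635528… L; 0.44146 has 5 s.f., so the result keeps min(2, 5) = 2 s.f.
Rounded to 2 significant figures: 14 L.

14 L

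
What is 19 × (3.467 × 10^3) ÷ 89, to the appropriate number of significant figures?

7.4 × 10^2

19 × (3.467 × 10^3) ÷ 89 = 740.146067416…
Multiplication/division keeps the fewest significant figures: 19 → 2 s.f., 3.467 × 10^3 → 4 s.f., 89 → 2 s.f.; limit is 2.
Rounded to 2 significant figures: 7.4 × 10^2.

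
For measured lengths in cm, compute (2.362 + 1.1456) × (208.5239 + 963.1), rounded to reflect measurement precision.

2.362 + 1.1456 = 3.5076, limited to 3 d.p. → 4 s.f.; 208.5239 + 963.1 = 1171.6239, limited to 1 d.p. → 5 s.f.
Carrying full precision, 3.5076 × 1171.6239 = 4109.58799164; keep min(4, 5) = 4 s.f.
Rounded to 4 significant figures: 4110. cm².

4110. cm²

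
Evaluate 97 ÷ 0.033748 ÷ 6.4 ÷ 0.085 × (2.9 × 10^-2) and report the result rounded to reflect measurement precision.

97 ÷ 0.033748 ÷ 6.4 ÷ 0.085 × (2.9 × 10^-2) = 153.222587482…
Multiplication/division keeps the fewest significant figures: 97 → 2 s.f., 0.033748 → 5 s.f., 6.4 → 2 s.f., 0.085 → 2 s.f., 2.9 × 10^-2 → 2 s.f.; limit is 2.
Rounded to 2 significant figures: 1.5 × 10^2.

1.5 × 10^2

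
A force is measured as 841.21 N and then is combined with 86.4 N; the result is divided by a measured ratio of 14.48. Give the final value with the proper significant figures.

64.06 N

841.21 N + 86.4 N = 927.61 N; the sum is limited to 1 decimal place (4 s.f.).
Carrying full precision, 927.61 ÷ 14.48 = 64.0614640884… N; 14.48 has 4 s.f., so the result keeps min(4, 4) = 4 s.f.
Rounded to 4 significant figures: 64.06 N.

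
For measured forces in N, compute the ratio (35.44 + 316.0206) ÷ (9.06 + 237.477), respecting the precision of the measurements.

1.4256

35.44 + 316.0206 = 351.4606, limited to 2 d.p. → 5 s.f.; 9.06 + 237.477 = 246.537, limited to 2 d.p. → 5 s.f.
Carrying full precision, 351.4606 ÷ 246.537 = 1.42558966808…; keep min(5, 5) = 5 s.f.
Rounded to 5 significant figures: 1.4256.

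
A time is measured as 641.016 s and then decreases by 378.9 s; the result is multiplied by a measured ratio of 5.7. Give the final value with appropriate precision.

1.5 × 10³ s

641.016 s − 378.9 s = 262.116 s; the difference is limited to 1 decimal place (4 s.f.).
Carrying full precision, 262.116 × 5.7 = 1494.0612 s; 5.7 has 2 s.f., so the result keeps min(4, 2) = 2 s.f.
Rounded to 2 significant figures: 1.5 × 10³ s.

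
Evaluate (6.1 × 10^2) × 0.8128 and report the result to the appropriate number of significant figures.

5.0 × 10^2

(6.1 × 10^2) × 0.8128 = 495.808
Multiplication/division keeps the fewest significant figures: 6.1 × 10^2 → 2 s.f., 0.8128 → 4 s.f.; limit is 2.
Rounded to 2 significant figures: 5.0 × 10^2.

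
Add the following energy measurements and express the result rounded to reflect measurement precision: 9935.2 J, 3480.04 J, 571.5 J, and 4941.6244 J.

9935.2 J + 3480.04 J + 571.5 J + 4941.6244 J = 18928.3644 J.
Addition/subtraction keeps the fewest decimal places: 9935.2 → 1 decimal place, 3480.04 → 2 decimal places, 571.5 → 1 decimal place, 4941.6244 → 4 decimal places; limit is 1.
Rounded to 1 decimal place: 18928.4 J.

18928.4 J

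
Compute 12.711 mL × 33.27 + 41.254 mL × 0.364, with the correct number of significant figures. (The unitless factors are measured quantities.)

437.9 mL

12.711 × 33.27 = 422.89497 → 422.9 mL (4 s.f., last digit at the 10^-1 place).
41.254 × 0.364 = 15.016456 → 15.0 mL (3 s.f., last digit at the 10^-1 place).
Sum: 437.911426 mL; keep the coarser place, 10^-1.
Result: 437.9 mL.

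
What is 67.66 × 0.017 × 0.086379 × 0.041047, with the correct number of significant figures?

67.66 × 0.017 × 0.086379 × 0.041047 = 0.00407821866669…
Multiplication/division keeps the fewest significant figures: 67.66 → 4 s.f., 0.017 → 2 s.f., 0.086379 → 5 s.f., 0.041047 → 5 s.f.; limit is 2.
Rounded to 2 significant figures: 0.0041.

0.0041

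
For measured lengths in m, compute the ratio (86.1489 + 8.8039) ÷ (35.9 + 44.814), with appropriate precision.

86.1489 + 8.8039 = 94.9528, limited to 4 d.p. → 6 s.f.; 35.9 + 44.814 = 80.714, limited to 1 d.p. → 3 s.f.
Carrying full precision, 94.9528 ÷ 80.714 = 1.17641053597…; keep min(6, 3) = 3 s.f.
Rounded to 3 significant figures: 1.18.

1.18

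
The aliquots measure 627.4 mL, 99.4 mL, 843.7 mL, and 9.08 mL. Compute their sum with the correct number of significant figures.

1579.6 mL

627.4 mL + 99.4 mL + 843.7 mL + 9.08 mL = 1579.58 mL.
Addition/subtraction keeps the fewest decimal places: 627.4 → 1 decimal place, 99.4 → 1 decimal place, 843.7 → 1 decimal place, 9.08 → 2 decimal places; limit is 1.
Rounded to 1 decimal place: 1579.6 mL.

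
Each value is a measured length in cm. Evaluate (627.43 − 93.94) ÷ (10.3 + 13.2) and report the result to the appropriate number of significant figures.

627.43 − 93.94 = 533.49, limited to 2 d.p. → 5 s.f.; 10.3 + 13.2 = 23.5, limited to 1 d.p. → 3 s.f.
Carrying full precision, 533.49 ÷ 23.5 = 22.7017021277…; keep min(5, 3) = 3 s.f.
Rounded to 3 significant figures: 22.7.

22.7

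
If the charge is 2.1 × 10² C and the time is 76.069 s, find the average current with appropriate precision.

average current = 2.1 × 10² C ÷ 76.069 s = 2.76065151376… A.
2.1 × 10² has 2 significant figures; 76.069 has 5.
Division/multiplication keeps the fewest: 2 significant figures.
Rounded: 2.8 A.

2.8 A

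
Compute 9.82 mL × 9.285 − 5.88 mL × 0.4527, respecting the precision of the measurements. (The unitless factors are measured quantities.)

9.82 × 9.285 = 91.1787 → 91.2 mL (3 s.f., last digit at the 10^-1 place).
5.88 × 0.4527 = 2.661876 → 2.66 mL (3 s.f., last digit at the 10^-2 place).
Difference: 88.516824 mL; keep the coarser place, 10^-1.
Result: 88.5 mL.

88.5 mL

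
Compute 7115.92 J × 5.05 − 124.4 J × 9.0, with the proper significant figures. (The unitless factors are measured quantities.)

7115.92 × 5.05 = 35935.396 → 3.59 × 10^4 J (3 s.f., last digit at the 10^2 place).
124.4 × 9.0 = 1119.6 → 1.1 × 10^3 J (2 s.f., last digit at the 10^2 place).
Difference: 34815.796 J; keep the coarser place, 10^2.
Result: 3.48 × 10^4 J.

3.48 × 10^4 J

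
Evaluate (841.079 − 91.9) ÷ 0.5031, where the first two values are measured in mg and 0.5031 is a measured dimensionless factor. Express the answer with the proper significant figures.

1489 mg

841.079 mg − 91.9 mg = 749.179 mg; the difference is limited to 1 decimal place (4 s.f.).
Carrying full precision, 749.179 ÷ 0.5031 = 1489.12542238… mg; 0.5031 has 4 s.f., so the result keeps min(4, 4) = 4 s.f.
Rounded to 4 significant figures: 1489 mg.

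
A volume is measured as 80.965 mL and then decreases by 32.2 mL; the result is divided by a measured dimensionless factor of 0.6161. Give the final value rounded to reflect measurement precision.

79.2 mL

80.965 mL − 32.2 mL = 48.765 mL; the difference is limited to 1 decimal place (3 s.f.).
Carrying full precision, 48.765 ÷ 0.6161 = 79.1511118325… mL; 0.6161 has 4 s.f., so the result keeps min(3, 4) = 3 s.f.
Rounded to 3 significant figures: 79.2 mL.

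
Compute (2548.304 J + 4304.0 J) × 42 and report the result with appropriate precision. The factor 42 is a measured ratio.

2.9 × 10⁵ J

2548.304 J + 4304.0 J = 6852.304 J; the sum is limited to 1 decimal place (5 s.f.).
Carrying full precision, 6852.304 × 42 = 287796.768 J; 42 has 2 s.f., so the result keeps min(5, 2) = 2 s.f.
Rounded to 2 significant figures: 2.9 × 10⁵ J.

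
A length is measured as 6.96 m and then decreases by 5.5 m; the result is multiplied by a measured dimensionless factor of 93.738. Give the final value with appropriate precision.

6.96 m − 5.5 m = 1.46 m; the difference is limited to 1 decimal place (2 s.f.).
Carrying full precision, 1.46 × 93.738 = 136.85748 m; 93.738 has 5 s.f., so the result keeps min(2, 5) = 2 s.f.
Rounded to 2 significant figures: 1.4 × 10² m.

1.4 × 10² m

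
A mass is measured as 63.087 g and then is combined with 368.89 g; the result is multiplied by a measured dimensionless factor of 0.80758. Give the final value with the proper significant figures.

63.087 g + 368.89 g = 431.977 g; the sum is limited to 2 decimal places (5 s.f.).
Carrying full precision, 431.977 × 0.80758 = 348.85598566 g; 0.80758 has 5 s.f., so the result keeps min(5, 5) = 5 s.f.
Rounded to 5 significant figures: 3.4886 × 10^2 g.

3.4886 × 10^2 g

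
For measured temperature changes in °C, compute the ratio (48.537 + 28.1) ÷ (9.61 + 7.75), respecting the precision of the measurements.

48.537 + 28.1 = 76.637, limited to 1 d.p. → 3 s.f.; 9.61 + 7.75 = 17.36, limited to 2 d.p. → 4 s.f.
Carrying full precision, 76.637 ÷ 17.36 = 4.41457373272…; keep min(3, 4) = 3 s.f.
Rounded to 3 significant figures: 4.41.

4.41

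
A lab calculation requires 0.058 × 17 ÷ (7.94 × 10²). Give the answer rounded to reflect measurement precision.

0.058 × 17 ÷ (7.94 × 10²) = 0.00124181360202…
Multiplication/division keeps the fewest significant figures: 0.058 → 2 s.f., 17 → 2 s.f., 7.94 × 10² → 3 s.f.; limit is 2.
Rounded to 2 significant figures: 0.0012.

0.0012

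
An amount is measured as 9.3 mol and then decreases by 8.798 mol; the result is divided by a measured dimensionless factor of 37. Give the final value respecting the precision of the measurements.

0.01 mol

9.3 mol − 8.798 mol = 0.502 mol; the difference is limited to 1 decimal place (1 s.f.).
Carrying full precision, 0.502 ÷ 37 = 0.0135675675676… mol; 37 has 2 s.f., so the result keeps min(1, 2) = 1 s.f.
Rounded to 1 significant figure: 0.01 mol.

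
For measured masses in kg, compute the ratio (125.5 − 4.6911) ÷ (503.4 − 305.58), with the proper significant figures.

0.6107

125.5 − 4.6911 = 120.8089, limited to 1 d.p. → 4 s.f.; 503.4 − 305.58 = 197.82, limited to 1 d.p. → 4 s.f.
Carrying full precision, 120.8089 ÷ 197.82 = 0.610701142453…; keep min(4, 4) = 4 s.f.
Rounded to 4 significant figures: 0.6107.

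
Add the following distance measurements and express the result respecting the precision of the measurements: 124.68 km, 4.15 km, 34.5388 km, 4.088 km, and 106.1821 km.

124.68 km + 4.15 km + 34.5388 km + 4.088 km + 106.1821 km = 273.6389 km.
Addition/subtraction keeps the fewest decimal places: 124.68 → 2 decimal places, 4.15 → 2 decimal places, 34.5388 → 4 decimal places, 4.088 → 3 decimal places, 106.1821 → 4 decimal places; limit is 2.
Rounded to 2 decimal places: 273.64 km.

273.64 km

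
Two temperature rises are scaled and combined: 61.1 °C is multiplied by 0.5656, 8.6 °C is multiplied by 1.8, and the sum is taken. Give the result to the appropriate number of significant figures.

5.0 × 10¹ °C

61.1 × 0.5656 = 34.55816 → 34.6 °C (3 s.f., last digit at the 10^-1 place).
8.6 × 1.8 = 15.48 → 15 °C (2 s.f., last digit at the 10^0 place).
Sum: 50.03816 °C; keep the coarser place, 10^0.
Result: 5.0 × 10¹ °C.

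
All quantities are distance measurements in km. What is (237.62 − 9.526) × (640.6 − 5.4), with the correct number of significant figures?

237.62 − 9.526 = 228.094, limited to 2 d.p. → 5 s.f.; 640.6 − 5.4 = 635.2, limited to 1 d.p. → 4 s.f.
Carrying full precision, 228.094 × 635.2 = 144885.3088; keep min(5, 4) = 4 s.f.
Rounded to 4 significant figures: 1.449 × 10⁵ km².

1.449 × 10⁵ km²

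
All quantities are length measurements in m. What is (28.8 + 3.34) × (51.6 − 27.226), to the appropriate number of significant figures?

7.83 × 10² m²

28.8 + 3.34 = 32.14, limited to 1 d.p. → 3 s.f.; 51.6 − 27.226 = 24.374, limited to 1 d.p. → 3 s.f.
Carrying full precision, 32.14 × 24.374 = 783.38036; keep min(3, 3) = 3 s.f.
Rounded to 3 significant figures: 7.83 × 10² m².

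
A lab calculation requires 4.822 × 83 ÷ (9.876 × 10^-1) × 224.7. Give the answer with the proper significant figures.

4.822 × 83 ÷ (9.876 × 10^-1) × 224.7 = 91059.9252734…
Multiplication/division keeps the fewest significant figures: 4.822 → 4 s.f., 83 → 2 s.f., 9.876 × 10^-1 → 4 s.f., 224.7 → 4 s.f.; limit is 2.
Rounded to 2 significant figures: 9.1 × 10^4.

9.1 × 10^4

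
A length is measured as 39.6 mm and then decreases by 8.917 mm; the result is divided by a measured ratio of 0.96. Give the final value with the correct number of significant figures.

32 mm

39.6 mm − 8.917 mm = 30.683 mm; the difference is limited to 1 decimal place (3 s.f.).
Carrying full precision, 30.683 ÷ 0.96 = 31.9614583333… mm; 0.96 has 2 s.f., so the result keeps min(3, 2) = 2 s.f.
Rounded to 2 significant figures: 32 mm.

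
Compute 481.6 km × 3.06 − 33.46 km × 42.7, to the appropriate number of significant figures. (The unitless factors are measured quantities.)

4 × 10^1 km

481.6 × 3.06 = 1473.696 → 1.47 × 10^3 km (3 s.f., last digit at the 10^1 place).
33.46 × 42.7 = 1428.742 → 1.43 × 10^3 km (3 s.f., last digit at the 10^1 place).
Difference: 44.954 km; keep the coarser place, 10^1.
Result: 4 × 10^1 km.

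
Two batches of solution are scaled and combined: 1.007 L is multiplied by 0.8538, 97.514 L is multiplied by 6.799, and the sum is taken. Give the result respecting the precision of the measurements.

1.007 × 0.8538 = 0.8597766 → 0.8598 L (4 s.f., last digit at the 10^-4 place).
97.514 × 6.799 = 662.997686 → 663.0 L (4 s.f., last digit at the 10^-1 place).
Sum: 663.8574626 L; keep the coarser place, 10^-1.
Result: 663.9 L.

663.9 L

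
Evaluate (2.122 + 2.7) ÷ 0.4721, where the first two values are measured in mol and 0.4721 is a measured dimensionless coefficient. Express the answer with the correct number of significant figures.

1.0 × 10¹ mol

2.122 mol + 2.7 mol = 4.822 mol; the sum is limited to 1 decimal place (2 s.f.).
Carrying full precision, 4.822 ÷ 0.4721 = 10.2139377251… mol; 0.4721 has 4 s.f., so the result keeps min(2, 4) = 2 s.f.
Rounded to 2 significant figures: 1.0 × 10¹ mol.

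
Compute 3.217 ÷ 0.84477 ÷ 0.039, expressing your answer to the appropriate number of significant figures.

98

3.217 ÷ 0.84477 ÷ 0.039 = 97.6445416944…
Multiplication/division keeps the fewest significant figures: 3.217 → 4 s.f., 0.84477 → 5 s.f., 0.039 → 2 s.f.; limit is 2.
Rounded to 2 significant figures: 98.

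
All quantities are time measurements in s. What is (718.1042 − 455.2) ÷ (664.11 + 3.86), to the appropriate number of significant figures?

718.1042 − 455.2 = 262.9042, limited to 1 d.p. → 4 s.f.; 664.11 + 3.86 = 667.97, limited to 2 d.p. → 5 s.f.
Carrying full precision, 262.9042 ÷ 667.97 = 0.393586837732…; keep min(4, 5) = 4 s.f.
Rounded to 4 significant figures: 0.3936.

0.3936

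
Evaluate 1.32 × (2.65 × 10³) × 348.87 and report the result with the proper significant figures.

1.22 × 10⁶

1.32 × (2.65 × 10³) × 348.87 = 1220347.26
Multiplication/division keeps the fewest significant figures: 1.32 → 3 s.f., 2.65 × 10³ → 3 s.f., 348.87 → 5 s.f.; limit is 3.
Rounded to 3 significant figures: 1.22 × 10⁶.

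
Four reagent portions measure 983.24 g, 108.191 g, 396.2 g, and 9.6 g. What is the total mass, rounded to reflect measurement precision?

1497.2 g

983.24 g + 108.191 g + 396.2 g + 9.6 g = 1497.231 g.
Addition/subtraction keeps the fewest decimal places: 983.24 → 2 decimal places, 108.191 → 3 decimal places, 396.2 → 1 decimal place, 9.6 → 1 decimal place; limit is 1.
Rounded to 1 decimal place: 1497.2 g.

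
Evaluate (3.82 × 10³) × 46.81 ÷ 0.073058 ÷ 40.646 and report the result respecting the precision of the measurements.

(3.82 × 10³) × 46.81 ÷ 0.073058 ÷ 40.646 = 60216.6252127…
Multiplication/division keeps the fewest significant figures: 3.82 × 10³ → 3 s.f., 46.81 → 4 s.f., 0.073058 → 5 s.f., 40.646 → 5 s.f.; limit is 3.
Rounded to 3 significant figures: 6.02 × 10⁴.

6.02 × 10⁴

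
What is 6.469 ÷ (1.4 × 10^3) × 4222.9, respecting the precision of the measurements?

20.

6.469 ÷ (1.4 × 10^3) × 4222.9 = 19.5128143571…
Multiplication/division keeps the fewest significant figures: 6.469 → 4 s.f., 1.4 × 10^3 → 2 s.f., 4222.9 → 5 s.f.; limit is 2.
Rounded to 2 significant figures: 20.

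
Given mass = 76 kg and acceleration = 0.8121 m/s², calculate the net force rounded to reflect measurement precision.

net force = 76 kg × 0.8121 m/s² = 61.7196 N.
76 has 2 significant figures; 0.8121 has 4.
Division/multiplication keeps the fewest: 2 significant figures.
Rounded: 62 N.

62 N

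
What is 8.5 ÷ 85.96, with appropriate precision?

0.099

8.5 ÷ 85.96 = 0.0988832014891…
Multiplication/division keeps the fewest significant figures: 8.5 → 2 s.f., 85.96 → 4 s.f.; limit is 2.
Rounded to 2 significant figures: 0.099.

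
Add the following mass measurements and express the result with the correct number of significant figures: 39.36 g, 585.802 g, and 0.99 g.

39.36 g + 585.802 g + 0.99 g = 626.152 g.
Addition/subtraction keeps the fewest decimal places: 39.36 → 2 decimal places, 585.802 → 3 decimal places, 0.99 → 2 decimal places; limit is 2.
Rounded to 2 decimal places: 626.15 g.

626.15 g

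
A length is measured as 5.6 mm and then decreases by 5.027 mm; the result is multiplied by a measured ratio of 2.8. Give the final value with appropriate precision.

5.6 mm − 5.027 mm = 0.573 mm; the difference is limited to 1 decimal place (1 s.f.).
Carrying full precision, 0.573 × 2.8 = 1.6044 mm; 2.8 has 2 s.f., so the result keeps min(1, 2) = 1 s.f.
Rounded to 1 significant figure: 2 mm.

2 mm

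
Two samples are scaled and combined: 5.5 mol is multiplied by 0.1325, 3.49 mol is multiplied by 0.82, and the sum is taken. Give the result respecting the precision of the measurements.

5.5 × 0.1325 = 0.72875 → 0.73 mol (2 s.f., last digit at the 10^-2 place).
3.49 × 0.82 = 2.8618 → 2.9 mol (2 s.f., last digit at the 10^-1 place).
Sum: 3.59055 mol; keep the coarser place, 10^-1.
Result: 3.6 mol.

3.6 mol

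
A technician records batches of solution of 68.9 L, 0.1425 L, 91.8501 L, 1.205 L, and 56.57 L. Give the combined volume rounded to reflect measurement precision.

68.9 L + 0.1425 L + 91.8501 L + 1.205 L + 56.57 L = 218.6676 L.
Addition/subtraction keeps the fewest decimal places: 68.9 → 1 decimal place, 0.1425 → 4 decimal places, 91.8501 → 4 decimal places, 1.205 → 3 decimal places, 56.57 → 2 decimal places; limit is 1.
Rounded to 1 decimal place: 218.7 L.

218.7 L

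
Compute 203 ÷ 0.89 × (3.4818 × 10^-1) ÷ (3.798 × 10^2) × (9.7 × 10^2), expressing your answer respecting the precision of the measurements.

2.0 × 10^2

203 ÷ 0.89 × (3.4818 × 10^-1) ÷ (3.798 × 10^2) × (9.7 × 10^2) = 202.827401175…
Multiplication/division keeps the fewest significant figures: 203 → 3 s.f., 0.89 → 2 s.f., 3.4818 × 10^-1 → 5 s.f., 3.798 × 10^2 → 4 s.f., 9.7 × 10^2 → 2 s.f.; limit is 2.
Rounded to 2 significant figures: 2.0 × 10^2.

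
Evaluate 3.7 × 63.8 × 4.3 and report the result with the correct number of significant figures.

3.7 × 63.8 × 4.3 = 1015.058
Multiplication/division keeps the fewest significant figures: 3.7 → 2 s.f., 63.8 → 3 s.f., 4.3 → 2 s.f.; limit is 2.
Rounded to 2 significant figures: 1.0 × 10^3.

1.0 × 10^3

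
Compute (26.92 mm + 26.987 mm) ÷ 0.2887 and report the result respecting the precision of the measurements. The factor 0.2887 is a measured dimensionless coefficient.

186.7 mm

26.92 mm + 26.987 mm = 53.907 mm; the sum is limited to 2 decimal places (4 s.f.).
Carrying full precision, 53.907 ÷ 0.2887 = 186.72324212… mm; 0.2887 has 4 s.f., so the result keeps min(4, 4) = 4 s.f.
Rounded to 4 significant figures: 186.7 mm.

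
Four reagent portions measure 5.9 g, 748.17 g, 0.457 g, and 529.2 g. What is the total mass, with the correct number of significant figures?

5.9 g + 748.17 g + 0.457 g + 529.2 g = 1283.727 g.
Addition/subtraction keeps the fewest decimal places: 5.9 → 1 decimal place, 748.17 → 2 decimal places, 0.457 → 3 decimal places, 529.2 → 1 decimal place; limit is 1.
Rounded to 1 decimal place: 1283.7 g.

1283.7 g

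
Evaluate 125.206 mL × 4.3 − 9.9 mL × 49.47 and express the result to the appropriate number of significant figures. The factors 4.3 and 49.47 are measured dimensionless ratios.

125.206 × 4.3 = 538.3858 → 5.4 × 10^2 mL (2 s.f., last digit at the 10^1 place).
9.9 × 49.47 = 489.753 → 4.9 × 10^2 mL (2 s.f., last digit at the 10^1 place).
Difference: 48.6328 mL; keep the coarser place, 10^1.
Result: 5 × 10^1 mL.

5 × 10^1 mL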